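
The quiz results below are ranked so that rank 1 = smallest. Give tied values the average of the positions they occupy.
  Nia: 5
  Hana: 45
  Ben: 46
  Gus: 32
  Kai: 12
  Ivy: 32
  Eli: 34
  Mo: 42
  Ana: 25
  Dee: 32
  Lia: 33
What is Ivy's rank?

5

Sorted (ascending): 5, 12, 25, 32, 32, 32, 33, 34, 42, 45, 46
The 3 values of 32 occupy positions 4–6 → average rank 5.
Ivy has value 32 → rank 5.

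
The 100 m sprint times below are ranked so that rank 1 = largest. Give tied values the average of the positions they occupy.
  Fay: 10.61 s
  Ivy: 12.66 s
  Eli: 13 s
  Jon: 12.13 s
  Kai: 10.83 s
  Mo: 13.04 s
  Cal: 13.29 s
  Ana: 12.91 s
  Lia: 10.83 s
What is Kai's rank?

Sorted (descending): 13.29, 13.04, 13, 12.91, 12.66, 12.13, 10.83, 10.83, 10.61
The 2 values of 10.83 occupy positions 7–8 → average rank (7+8)/2 = 7.5.
Kai has value 10.83 s → rank 7.5.

7.5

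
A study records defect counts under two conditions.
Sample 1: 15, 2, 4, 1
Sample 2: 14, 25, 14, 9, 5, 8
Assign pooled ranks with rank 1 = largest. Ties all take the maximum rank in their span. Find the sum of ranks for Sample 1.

29

Sorted (descending): 25, 15, 14, 14, 9, 8, 5, 4, 2, 1
The 2 values of 14 occupy positions 3–4 → each gets rank 4.
Sample 1 values → pooled ranks: 15→2, 2→9, 4→8, 1→10
Rank sum = 2 + 9 + 8 + 10 = 29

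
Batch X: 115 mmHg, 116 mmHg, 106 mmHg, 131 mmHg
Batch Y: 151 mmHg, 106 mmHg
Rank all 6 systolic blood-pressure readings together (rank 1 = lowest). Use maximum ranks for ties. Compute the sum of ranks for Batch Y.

8

Sorted (ascending): 106, 106, 115, 116, 131, 151
The 2 values of 106 occupy positions 1–2 → each gets rank 2.
Batch Y values → pooled ranks: 151→6, 106→2
Rank sum = 6 + 2 = 8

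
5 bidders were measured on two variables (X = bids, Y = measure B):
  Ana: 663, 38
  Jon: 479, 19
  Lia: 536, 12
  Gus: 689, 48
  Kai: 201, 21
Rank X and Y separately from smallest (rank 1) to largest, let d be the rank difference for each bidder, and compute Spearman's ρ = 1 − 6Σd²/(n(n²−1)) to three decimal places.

Ranks of variable 1: 4, 2, 3, 5, 1
Ranks of variable 2: 4, 2, 1, 5, 3
d = r₁ − r₂: 0, 0, 2, 0, -2
d²: 0, 0, 4, 0, 4; Σd² = 8
ρ = 1 − 6·8/(5·24) = 1 − 48/120 = 0.600

0.600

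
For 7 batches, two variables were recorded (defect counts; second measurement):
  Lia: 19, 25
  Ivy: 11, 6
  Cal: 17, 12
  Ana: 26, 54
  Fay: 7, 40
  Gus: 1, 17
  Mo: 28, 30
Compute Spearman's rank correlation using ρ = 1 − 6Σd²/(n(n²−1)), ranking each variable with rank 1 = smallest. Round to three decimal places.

0.393

Ranks of variable 1: 5, 3, 4, 6, 2, 1, 7
Ranks of variable 2: 4, 1, 2, 7, 6, 3, 5
d = r₁ − r₂: 1, 2, 2, -1, -4, -2, 2
d²: 1, 4, 4, 1, 16, 4, 4; Σd² = 34
ρ = 1 − 6·34/(7·48) = 1 − 204/336 = 0.393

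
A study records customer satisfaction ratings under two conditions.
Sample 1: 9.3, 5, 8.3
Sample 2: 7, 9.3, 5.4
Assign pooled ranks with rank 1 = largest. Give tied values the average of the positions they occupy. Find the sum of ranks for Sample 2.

10.5

Sorted (descending): 9.3, 9.3, 8.3, 7, 5.4, 5
The 2 values of 9.3 occupy positions 1–2 → average rank (1+2)/2 = 1.5.
Sample 2 values → pooled ranks: 7→4, 9.3→1.5, 5.4→5
Rank sum = 4 + 1.5 + 5 = 10.5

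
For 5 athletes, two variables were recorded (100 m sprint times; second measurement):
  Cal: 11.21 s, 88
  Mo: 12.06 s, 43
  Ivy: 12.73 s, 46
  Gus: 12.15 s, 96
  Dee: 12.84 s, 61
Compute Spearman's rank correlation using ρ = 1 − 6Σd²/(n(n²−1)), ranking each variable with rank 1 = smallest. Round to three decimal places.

Ranks of variable 1: 1, 2, 4, 3, 5
Ranks of variable 2: 4, 1, 2, 5, 3
d = r₁ − r₂: -3, 1, 2, -2, 2
d²: 9, 1, 4, 4, 4; Σd² = 22
ρ = 1 − 6·22/(5·24) = 1 − 132/120 = -0.100

-0.100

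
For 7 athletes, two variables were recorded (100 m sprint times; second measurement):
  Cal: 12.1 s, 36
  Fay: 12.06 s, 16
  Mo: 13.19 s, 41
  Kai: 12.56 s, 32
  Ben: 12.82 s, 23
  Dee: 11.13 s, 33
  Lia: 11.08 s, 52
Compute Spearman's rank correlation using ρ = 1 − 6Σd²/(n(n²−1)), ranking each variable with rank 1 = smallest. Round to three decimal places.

-0.179

Ranks of variable 1: 4, 3, 7, 5, 6, 2, 1
Ranks of variable 2: 5, 1, 6, 3, 2, 4, 7
d = r₁ − r₂: -1, 2, 1, 2, 4, -2, -6
d²: 1, 4, 1, 4, 16, 4, 36; Σd² = 66
ρ = 1 − 6·66/(7·48) = 1 − 396/336 = -0.179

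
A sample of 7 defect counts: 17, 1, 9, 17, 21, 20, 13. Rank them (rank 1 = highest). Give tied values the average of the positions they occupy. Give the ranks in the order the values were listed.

3.5, 7, 6, 3.5, 1, 2, 5

Sorted (descending): 21, 20, 17, 17, 13, 9, 1
The 2 values of 17 occupy positions 3–4 → average rank (3+4)/2 = 3.5.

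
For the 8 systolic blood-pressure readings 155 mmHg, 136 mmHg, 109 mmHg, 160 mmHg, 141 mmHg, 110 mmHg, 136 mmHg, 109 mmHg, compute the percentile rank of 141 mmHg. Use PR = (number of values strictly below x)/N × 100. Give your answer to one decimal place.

62.5

N = 8.
Strictly below 141: 5. Equal to 141: 1.
PR = 5/8 × 100 = 62.5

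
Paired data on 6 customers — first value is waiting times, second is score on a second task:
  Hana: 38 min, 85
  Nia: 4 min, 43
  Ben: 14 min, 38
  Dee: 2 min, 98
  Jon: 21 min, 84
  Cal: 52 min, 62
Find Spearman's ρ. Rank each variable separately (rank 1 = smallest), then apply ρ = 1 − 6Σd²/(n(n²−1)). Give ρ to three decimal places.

Ranks of variable 1: 5, 2, 3, 1, 4, 6
Ranks of variable 2: 5, 2, 1, 6, 4, 3
d = r₁ − r₂: 0, 0, 2, -5, 0, 3
d²: 0, 0, 4, 25, 0, 9; Σd² = 38
ρ = 1 − 6·38/(6·35) = 1 − 228/210 = -0.086

-0.086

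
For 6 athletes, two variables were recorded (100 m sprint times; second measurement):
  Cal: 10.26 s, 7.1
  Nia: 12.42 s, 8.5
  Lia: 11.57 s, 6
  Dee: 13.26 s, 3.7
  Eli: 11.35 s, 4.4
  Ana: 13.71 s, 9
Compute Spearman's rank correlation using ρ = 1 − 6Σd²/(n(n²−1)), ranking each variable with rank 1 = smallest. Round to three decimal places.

Ranks of variable 1: 1, 4, 3, 5, 2, 6
Ranks of variable 2: 4, 5, 3, 1, 2, 6
d = r₁ − r₂: -3, -1, 0, 4, 0, 0
d²: 9, 1, 0, 16, 0, 0; Σd² = 26
ρ = 1 − 6·26/(6·35) = 1 − 156/210 = 0.257

0.257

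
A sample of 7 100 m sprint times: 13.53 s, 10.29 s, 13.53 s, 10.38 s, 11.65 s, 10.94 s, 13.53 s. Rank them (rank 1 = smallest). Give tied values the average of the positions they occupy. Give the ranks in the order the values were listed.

6, 1, 6, 2, 4, 3, 6

Sorted (ascending): 10.29, 10.38, 10.94, 11.65, 13.53, 13.53, 13.53
The 3 values of 13.53 occupy positions 5–7 → average rank 6.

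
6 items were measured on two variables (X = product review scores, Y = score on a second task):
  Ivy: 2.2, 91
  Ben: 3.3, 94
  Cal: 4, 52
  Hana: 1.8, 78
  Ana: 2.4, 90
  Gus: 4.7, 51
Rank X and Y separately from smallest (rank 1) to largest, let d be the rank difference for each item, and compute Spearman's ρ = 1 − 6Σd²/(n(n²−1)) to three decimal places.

Ranks of variable 1: 2, 4, 5, 1, 3, 6
Ranks of variable 2: 5, 6, 2, 3, 4, 1
d = r₁ − r₂: -3, -2, 3, -2, -1, 5
d²: 9, 4, 9, 4, 1, 25; Σd² = 52
ρ = 1 − 6·52/(6·35) = 1 − 312/210 = -0.486

-0.486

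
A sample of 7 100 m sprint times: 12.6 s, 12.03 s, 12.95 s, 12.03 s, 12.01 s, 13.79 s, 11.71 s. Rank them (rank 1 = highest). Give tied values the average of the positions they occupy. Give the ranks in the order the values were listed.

3, 4.5, 2, 4.5, 6, 1, 7

Sorted (descending): 13.79, 12.95, 12.6, 12.03, 12.03, 12.01, 11.71
The 2 values of 12.03 occupy positions 4–5 → average rank (4+5)/2 = 4.5.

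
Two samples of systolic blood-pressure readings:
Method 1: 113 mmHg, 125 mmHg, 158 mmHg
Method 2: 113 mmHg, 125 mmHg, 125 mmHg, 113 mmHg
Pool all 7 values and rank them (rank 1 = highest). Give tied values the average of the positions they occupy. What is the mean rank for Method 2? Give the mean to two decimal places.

4.50

Sorted (descending): 158, 125, 125, 125, 113, 113, 113
The 3 values of 125 occupy positions 2–4 → average rank 3.
The 3 values of 113 occupy positions 5–7 → average rank 6.
Method 2 values → pooled ranks: 113→6, 125→3, 125→3, 113→6
Mean rank = (6 + 3 + 3 + 6) / 4 = 4.50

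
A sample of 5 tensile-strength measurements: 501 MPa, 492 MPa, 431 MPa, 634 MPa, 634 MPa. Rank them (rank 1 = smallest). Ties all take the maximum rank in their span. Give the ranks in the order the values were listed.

3, 2, 1, 5, 5

Sorted (ascending): 431, 492, 501, 634, 634
The 2 values of 634 occupy positions 4–5 → each gets rank 5.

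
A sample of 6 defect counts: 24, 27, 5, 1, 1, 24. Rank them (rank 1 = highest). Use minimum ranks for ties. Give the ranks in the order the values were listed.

2, 1, 4, 5, 5, 2

Sorted (descending): 27, 24, 24, 5, 1, 1
The 2 values of 24 occupy positions 2–3 → each gets rank 2.
The 2 values of 1 occupy positions 5–6 → each gets rank 5.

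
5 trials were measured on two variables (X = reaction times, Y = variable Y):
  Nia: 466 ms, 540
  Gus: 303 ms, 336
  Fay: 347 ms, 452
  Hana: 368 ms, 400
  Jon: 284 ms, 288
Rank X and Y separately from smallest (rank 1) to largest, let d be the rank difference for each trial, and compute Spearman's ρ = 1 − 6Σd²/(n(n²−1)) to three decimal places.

Ranks of variable 1: 5, 2, 3, 4, 1
Ranks of variable 2: 5, 2, 4, 3, 1
d = r₁ − r₂: 0, 0, -1, 1, 0
d²: 0, 0, 1, 1, 0; Σd² = 2
ρ = 1 − 6·2/(5·24) = 1 − 12/120 = 0.900

0.900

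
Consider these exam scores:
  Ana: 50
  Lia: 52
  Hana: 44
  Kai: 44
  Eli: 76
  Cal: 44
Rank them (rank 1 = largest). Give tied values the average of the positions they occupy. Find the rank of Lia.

2

Sorted (descending): 76, 52, 50, 44, 44, 44
The 3 values of 44 occupy positions 4–6 → average rank 5.
Lia has value 52 → rank 2.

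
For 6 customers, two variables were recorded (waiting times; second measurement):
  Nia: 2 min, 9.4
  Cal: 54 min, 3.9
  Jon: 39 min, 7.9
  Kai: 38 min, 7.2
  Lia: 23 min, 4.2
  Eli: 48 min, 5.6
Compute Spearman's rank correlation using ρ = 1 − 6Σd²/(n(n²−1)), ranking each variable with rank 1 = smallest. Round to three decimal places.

-0.600

Ranks of variable 1: 1, 6, 4, 3, 2, 5
Ranks of variable 2: 6, 1, 5, 4, 2, 3
d = r₁ − r₂: -5, 5, -1, -1, 0, 2
d²: 25, 25, 1, 1, 0, 4; Σd² = 56
ρ = 1 − 6·56/(6·35) = 1 − 336/210 = -0.600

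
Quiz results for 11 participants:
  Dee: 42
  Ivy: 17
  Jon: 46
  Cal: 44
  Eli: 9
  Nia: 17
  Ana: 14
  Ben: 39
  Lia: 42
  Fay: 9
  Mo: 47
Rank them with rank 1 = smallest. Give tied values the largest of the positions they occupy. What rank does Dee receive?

Sorted (ascending): 9, 9, 14, 17, 17, 39, 42, 42, 44, 46, 47
The 2 values of 9 occupy positions 1–2 → each gets rank 2.
The 2 values of 17 occupy positions 4–5 → each gets rank 5.
The 2 values of 42 occupy positions 7–8 → each gets rank 8.
Dee has value 42 → rank 8.

8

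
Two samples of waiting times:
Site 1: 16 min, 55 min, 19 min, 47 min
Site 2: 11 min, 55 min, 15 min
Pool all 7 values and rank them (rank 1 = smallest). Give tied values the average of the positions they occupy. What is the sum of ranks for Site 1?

18.5

Sorted (ascending): 11, 15, 16, 19, 47, 55, 55
The 2 values of 55 occupy positions 6–7 → average rank (6+7)/2 = 6.5.
Site 1 values → pooled ranks: 16→3, 55→6.5, 19→4, 47→5
Rank sum = 3 + 6.5 + 4 + 5 = 18.5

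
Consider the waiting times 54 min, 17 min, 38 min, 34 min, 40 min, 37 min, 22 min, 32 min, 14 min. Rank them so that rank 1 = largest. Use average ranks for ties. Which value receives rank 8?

Sorted (descending): 54, 40, 38, 37, 34, 32, 22, 17, 14
No ties — each value takes its position as its rank.
Rank 8 → value 17.

17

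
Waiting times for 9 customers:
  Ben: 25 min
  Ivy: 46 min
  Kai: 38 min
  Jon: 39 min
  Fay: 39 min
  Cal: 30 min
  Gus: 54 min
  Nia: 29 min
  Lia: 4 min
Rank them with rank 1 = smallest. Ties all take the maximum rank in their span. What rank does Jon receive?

Sorted (ascending): 4, 25, 29, 30, 38, 39, 39, 46, 54
The 2 values of 39 occupy positions 6–7 → each gets rank 7.
Jon has value 39 min → rank 7.

7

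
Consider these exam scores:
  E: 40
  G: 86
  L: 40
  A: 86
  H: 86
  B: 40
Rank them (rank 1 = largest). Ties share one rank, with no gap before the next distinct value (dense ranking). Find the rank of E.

2

Sorted (descending): 86, 86, 86, 40, 40, 40
The 3 values of 86 share dense rank 1.
The 3 values of 40 share dense rank 2.
E has value 40 → rank 2.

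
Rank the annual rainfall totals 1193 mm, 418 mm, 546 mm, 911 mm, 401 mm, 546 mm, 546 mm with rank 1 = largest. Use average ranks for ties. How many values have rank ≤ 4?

5

Sorted (descending): 1193, 911, 546, 546, 546, 418, 401
The 3 values of 546 occupy positions 3–5 → average rank 4.
Ranks ≤ 4: {1, 2, 4, 4, 4} → 5 values.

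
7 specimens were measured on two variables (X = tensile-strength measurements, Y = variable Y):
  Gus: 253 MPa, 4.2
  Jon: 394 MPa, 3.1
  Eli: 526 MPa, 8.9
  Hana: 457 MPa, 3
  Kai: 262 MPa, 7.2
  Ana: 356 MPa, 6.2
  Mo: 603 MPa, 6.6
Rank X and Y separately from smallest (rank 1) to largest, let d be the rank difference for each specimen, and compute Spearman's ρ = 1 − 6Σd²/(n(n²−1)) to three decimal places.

0.179

Ranks of variable 1: 1, 4, 6, 5, 2, 3, 7
Ranks of variable 2: 3, 2, 7, 1, 6, 4, 5
d = r₁ − r₂: -2, 2, -1, 4, -4, -1, 2
d²: 4, 4, 1, 16, 16, 1, 4; Σd² = 46
ρ = 1 − 6·46/(7·48) = 1 − 276/336 = 0.179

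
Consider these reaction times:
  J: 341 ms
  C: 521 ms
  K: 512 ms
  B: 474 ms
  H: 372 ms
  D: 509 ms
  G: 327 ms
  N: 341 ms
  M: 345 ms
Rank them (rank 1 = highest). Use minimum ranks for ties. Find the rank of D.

3

Sorted (descending): 521, 512, 509, 474, 372, 345, 341, 341, 327
The 2 values of 341 occupy positions 7–8 → each gets rank 7.
D has value 509 ms → rank 3.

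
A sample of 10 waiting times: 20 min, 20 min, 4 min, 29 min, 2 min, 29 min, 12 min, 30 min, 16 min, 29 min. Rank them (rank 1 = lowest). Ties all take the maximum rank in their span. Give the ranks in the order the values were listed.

6, 6, 2, 9, 1, 9, 3, 10, 4, 9

Sorted (ascending): 2, 4, 12, 16, 20, 20, 29, 29, 29, 30
The 2 values of 20 occupy positions 5–6 → each gets rank 6.
The 3 values of 29 occupy positions 7–9 → each gets rank 9.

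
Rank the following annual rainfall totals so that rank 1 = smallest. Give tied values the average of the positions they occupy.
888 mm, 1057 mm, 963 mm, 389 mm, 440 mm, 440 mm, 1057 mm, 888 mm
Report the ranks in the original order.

Sorted (ascending): 389, 440, 440, 888, 888, 963, 1057, 1057
The 2 values of 440 occupy positions 2–3 → average rank (2+3)/2 = 2.5.
The 2 values of 888 occupy positions 4–5 → average rank (4+5)/2 = 4.5.
The 2 values of 1057 occupy positions 7–8 → average rank (7+8)/2 = 7.5.

4.5, 7.5, 6, 1, 2.5, 2.5, 7.5, 4.5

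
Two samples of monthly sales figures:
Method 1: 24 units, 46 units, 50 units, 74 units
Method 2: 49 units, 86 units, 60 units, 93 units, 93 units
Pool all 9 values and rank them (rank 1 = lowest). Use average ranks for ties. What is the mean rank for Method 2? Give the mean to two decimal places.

Sorted (ascending): 24, 46, 49, 50, 60, 74, 86, 93, 93
The 2 values of 93 occupy positions 8–9 → average rank (8+9)/2 = 8.5.
Method 2 values → pooled ranks: 49→3, 86→7, 60→5, 93→8.5, 93→8.5
Mean rank = (3 + 7 + 5 + 8.5 + 8.5) / 5 = 6.40

6.40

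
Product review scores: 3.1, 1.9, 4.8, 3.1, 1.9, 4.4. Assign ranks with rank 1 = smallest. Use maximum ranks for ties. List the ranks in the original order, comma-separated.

4, 2, 6, 4, 2, 5

Sorted (ascending): 1.9, 1.9, 3.1, 3.1, 4.4, 4.8
The 2 values of 1.9 occupy positions 1–2 → each gets rank 2.
The 2 values of 3.1 occupy positions 3–4 → each gets rank 4.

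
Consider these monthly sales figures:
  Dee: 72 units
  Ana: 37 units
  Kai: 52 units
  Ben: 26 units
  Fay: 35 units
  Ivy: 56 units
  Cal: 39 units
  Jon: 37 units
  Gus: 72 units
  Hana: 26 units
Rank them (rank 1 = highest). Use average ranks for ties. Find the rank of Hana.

9.5

Sorted (descending): 72, 72, 56, 52, 39, 37, 37, 35, 26, 26
The 2 values of 72 occupy positions 1–2 → average rank (1+2)/2 = 1.5.
The 2 values of 37 occupy positions 6–7 → average rank (6+7)/2 = 6.5.
The 2 values of 26 occupy positions 9–10 → average rank (9+10)/2 = 9.5.
Hana has value 26 units → rank 9.5.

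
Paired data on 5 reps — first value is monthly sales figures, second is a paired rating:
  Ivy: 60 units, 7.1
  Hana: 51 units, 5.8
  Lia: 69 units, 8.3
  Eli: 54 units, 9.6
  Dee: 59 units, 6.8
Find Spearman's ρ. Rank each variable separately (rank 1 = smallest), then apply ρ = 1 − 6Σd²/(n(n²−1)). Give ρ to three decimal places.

0.400

Ranks of variable 1: 4, 1, 5, 2, 3
Ranks of variable 2: 3, 1, 4, 5, 2
d = r₁ − r₂: 1, 0, 1, -3, 1
d²: 1, 0, 1, 9, 1; Σd² = 12
ρ = 1 − 6·12/(5·24) = 1 − 72/120 = 0.400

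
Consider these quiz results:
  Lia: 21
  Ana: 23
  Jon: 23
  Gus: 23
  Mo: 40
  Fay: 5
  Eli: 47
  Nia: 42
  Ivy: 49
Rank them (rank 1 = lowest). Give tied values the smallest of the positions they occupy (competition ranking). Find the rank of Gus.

3

Sorted (ascending): 5, 21, 23, 23, 23, 40, 42, 47, 49
The 3 values of 23 occupy positions 3–5 → each gets rank 3.
Gus has value 23 → rank 3.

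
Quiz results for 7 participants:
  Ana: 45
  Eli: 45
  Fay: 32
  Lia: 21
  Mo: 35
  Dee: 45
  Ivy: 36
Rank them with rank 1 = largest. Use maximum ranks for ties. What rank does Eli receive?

3

Sorted (descending): 45, 45, 45, 36, 35, 32, 21
The 3 values of 45 occupy positions 1–3 → each gets rank 3.
Eli has value 45 → rank 3.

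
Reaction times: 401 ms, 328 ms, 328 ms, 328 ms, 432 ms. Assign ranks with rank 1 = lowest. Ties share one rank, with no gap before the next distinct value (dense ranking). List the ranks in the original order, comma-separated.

Sorted (ascending): 328, 328, 328, 401, 432
The 3 values of 328 share dense rank 1.
Remaining distinct values take the next consecutive integers.

2, 1, 1, 1, 3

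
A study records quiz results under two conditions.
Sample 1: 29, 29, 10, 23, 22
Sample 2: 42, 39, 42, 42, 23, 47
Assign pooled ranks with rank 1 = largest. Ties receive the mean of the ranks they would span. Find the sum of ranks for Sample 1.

42.5

Sorted (descending): 47, 42, 42, 42, 39, 29, 29, 23, 23, 22, 10
The 3 values of 42 occupy positions 2–4 → average rank 3.
The 2 values of 29 occupy positions 6–7 → average rank (6+7)/2 = 6.5.
The 2 values of 23 occupy positions 8–9 → average rank (8+9)/2 = 8.5.
Sample 1 values → pooled ranks: 29→6.5, 29→6.5, 10→11, 23→8.5, 22→10
Rank sum = 6.5 + 6.5 + 11 + 8.5 + 10 = 42.5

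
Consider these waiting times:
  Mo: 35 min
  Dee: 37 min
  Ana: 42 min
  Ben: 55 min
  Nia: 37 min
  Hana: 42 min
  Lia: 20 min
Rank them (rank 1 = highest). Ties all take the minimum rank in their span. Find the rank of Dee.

4

Sorted (descending): 55, 42, 42, 37, 37, 35, 20
The 2 values of 42 occupy positions 2–3 → each gets rank 2.
The 2 values of 37 occupy positions 4–5 → each gets rank 4.
Dee has value 37 min → rank 4.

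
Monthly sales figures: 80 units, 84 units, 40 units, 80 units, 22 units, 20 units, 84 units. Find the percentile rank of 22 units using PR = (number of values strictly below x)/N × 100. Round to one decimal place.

14.3

N = 7.
Strictly below 22: 1. Equal to 22: 1.
PR = 1/7 × 100 = 14.3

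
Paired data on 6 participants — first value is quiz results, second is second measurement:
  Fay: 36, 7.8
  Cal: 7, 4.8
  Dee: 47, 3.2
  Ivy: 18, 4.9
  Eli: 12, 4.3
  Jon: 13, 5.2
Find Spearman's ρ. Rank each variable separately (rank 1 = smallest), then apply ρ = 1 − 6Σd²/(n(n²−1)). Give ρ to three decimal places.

Ranks of variable 1: 5, 1, 6, 4, 2, 3
Ranks of variable 2: 6, 3, 1, 4, 2, 5
d = r₁ − r₂: -1, -2, 5, 0, 0, -2
d²: 1, 4, 25, 0, 0, 4; Σd² = 34
ρ = 1 − 6·34/(6·35) = 1 − 204/210 = 0.029

0.029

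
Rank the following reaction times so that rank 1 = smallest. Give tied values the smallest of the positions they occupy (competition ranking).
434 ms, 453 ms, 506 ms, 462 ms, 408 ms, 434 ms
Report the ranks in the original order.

2, 4, 6, 5, 1, 2

Sorted (ascending): 408, 434, 434, 453, 462, 506
The 2 values of 434 occupy positions 2–3 → each gets rank 2.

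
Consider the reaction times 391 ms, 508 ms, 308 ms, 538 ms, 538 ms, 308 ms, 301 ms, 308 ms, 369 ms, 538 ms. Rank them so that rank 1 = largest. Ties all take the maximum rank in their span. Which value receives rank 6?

Sorted (descending): 538, 538, 538, 508, 391, 369, 308, 308, 308, 301
The 3 values of 538 occupy positions 1–3 → each gets rank 3.
The 3 values of 308 occupy positions 7–9 → each gets rank 9.
Rank 6 → value 369.

369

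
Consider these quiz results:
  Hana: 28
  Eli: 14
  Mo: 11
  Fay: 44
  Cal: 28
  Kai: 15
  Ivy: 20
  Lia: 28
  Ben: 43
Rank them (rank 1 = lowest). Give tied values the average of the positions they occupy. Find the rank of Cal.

Sorted (ascending): 11, 14, 15, 20, 28, 28, 28, 43, 44
The 3 values of 28 occupy positions 5–7 → average rank 6.
Cal has value 28 → rank 6.

6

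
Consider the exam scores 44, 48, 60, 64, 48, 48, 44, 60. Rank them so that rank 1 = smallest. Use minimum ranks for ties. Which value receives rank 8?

64

Sorted (ascending): 44, 44, 48, 48, 48, 60, 60, 64
The 2 values of 44 occupy positions 1–2 → each gets rank 1.
The 3 values of 48 occupy positions 3–5 → each gets rank 3.
The 2 values of 60 occupy positions 6–7 → each gets rank 6.
Rank 8 → value 64.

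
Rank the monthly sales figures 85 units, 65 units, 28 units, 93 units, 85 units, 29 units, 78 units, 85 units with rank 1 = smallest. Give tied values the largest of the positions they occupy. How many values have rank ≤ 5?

Sorted (ascending): 28, 29, 65, 78, 85, 85, 85, 93
The 3 values of 85 occupy positions 5–7 → each gets rank 7.
Ranks ≤ 5: {1, 2, 3, 4} → 4 values.

4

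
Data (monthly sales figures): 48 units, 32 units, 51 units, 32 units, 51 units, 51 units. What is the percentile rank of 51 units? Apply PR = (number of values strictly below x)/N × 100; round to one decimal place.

50.0

N = 6.
Strictly below 51: 3. Equal to 51: 3.
PR = 3/6 × 100 = 50.0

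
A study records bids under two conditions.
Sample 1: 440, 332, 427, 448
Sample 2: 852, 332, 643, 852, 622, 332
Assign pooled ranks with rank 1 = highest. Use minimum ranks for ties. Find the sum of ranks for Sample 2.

Sorted (descending): 852, 852, 643, 622, 448, 440, 427, 332, 332, 332
The 2 values of 852 occupy positions 1–2 → each gets rank 1.
The 3 values of 332 occupy positions 8–10 → each gets rank 8.
Sample 2 values → pooled ranks: 852→1, 332→8, 643→3, 852→1, 622→4, 332→8
Rank sum = 1 + 8 + 3 + 1 + 4 + 8 = 25

25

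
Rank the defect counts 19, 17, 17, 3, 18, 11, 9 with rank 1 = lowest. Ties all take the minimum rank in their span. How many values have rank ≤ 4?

Sorted (ascending): 3, 9, 11, 17, 17, 18, 19
The 2 values of 17 occupy positions 4–5 → each gets rank 4.
Ranks ≤ 4: {1, 2, 3, 4, 4} → 5 values.

5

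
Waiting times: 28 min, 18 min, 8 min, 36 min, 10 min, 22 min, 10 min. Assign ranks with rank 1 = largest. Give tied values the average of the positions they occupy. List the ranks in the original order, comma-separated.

Sorted (descending): 36, 28, 22, 18, 10, 10, 8
The 2 values of 10 occupy positions 5–6 → average rank (5+6)/2 = 5.5.

2, 4, 7, 1, 5.5, 3, 5.5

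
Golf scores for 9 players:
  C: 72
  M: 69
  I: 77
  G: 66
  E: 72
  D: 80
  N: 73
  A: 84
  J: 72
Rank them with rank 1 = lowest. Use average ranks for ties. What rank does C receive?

Sorted (ascending): 66, 69, 72, 72, 72, 73, 77, 80, 84
The 3 values of 72 occupy positions 3–5 → average rank 4.
C has value 72 → rank 4.

4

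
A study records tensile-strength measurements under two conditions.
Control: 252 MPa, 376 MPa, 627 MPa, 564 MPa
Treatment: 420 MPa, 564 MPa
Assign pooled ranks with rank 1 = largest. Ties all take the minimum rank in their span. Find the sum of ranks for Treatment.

Sorted (descending): 627, 564, 564, 420, 376, 252
The 2 values of 564 occupy positions 2–3 → each gets rank 2.
Treatment values → pooled ranks: 420→4, 564→2
Rank sum = 4 + 2 = 6

6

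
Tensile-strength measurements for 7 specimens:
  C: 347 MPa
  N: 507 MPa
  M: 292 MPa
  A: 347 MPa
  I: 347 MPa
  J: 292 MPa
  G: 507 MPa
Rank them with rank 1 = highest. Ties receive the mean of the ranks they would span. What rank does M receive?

Sorted (descending): 507, 507, 347, 347, 347, 292, 292
The 2 values of 507 occupy positions 1–2 → average rank (1+2)/2 = 1.5.
The 3 values of 347 occupy positions 3–5 → average rank 4.
The 2 values of 292 occupy positions 6–7 → average rank (6+7)/2 = 6.5.
M has value 292 MPa → rank 6.5.

6.5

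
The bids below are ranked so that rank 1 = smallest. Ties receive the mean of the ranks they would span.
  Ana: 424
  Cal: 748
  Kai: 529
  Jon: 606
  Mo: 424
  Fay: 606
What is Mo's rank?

1.5

Sorted (ascending): 424, 424, 529, 606, 606, 748
The 2 values of 424 occupy positions 1–2 → average rank (1+2)/2 = 1.5.
The 2 values of 606 occupy positions 4–5 → average rank (4+5)/2 = 4.5.
Mo has value 424 → rank 1.5.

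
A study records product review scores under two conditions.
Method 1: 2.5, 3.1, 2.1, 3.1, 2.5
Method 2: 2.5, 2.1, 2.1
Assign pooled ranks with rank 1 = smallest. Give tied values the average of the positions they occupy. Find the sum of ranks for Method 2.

9

Sorted (ascending): 2.1, 2.1, 2.1, 2.5, 2.5, 2.5, 3.1, 3.1
The 3 values of 2.1 occupy positions 1–3 → average rank 2.
The 3 values of 2.5 occupy positions 4–6 → average rank 5.
The 2 values of 3.1 occupy positions 7–8 → average rank (7+8)/2 = 7.5.
Method 2 values → pooled ranks: 2.5→5, 2.1→2, 2.1→2
Rank sum = 5 + 2 + 2 = 9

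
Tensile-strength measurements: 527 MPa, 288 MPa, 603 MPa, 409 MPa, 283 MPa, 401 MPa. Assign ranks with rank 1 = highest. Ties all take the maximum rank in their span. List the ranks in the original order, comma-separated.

2, 5, 1, 3, 6, 4

Sorted (descending): 603, 527, 409, 401, 288, 283
No ties — each value takes its position as its rank.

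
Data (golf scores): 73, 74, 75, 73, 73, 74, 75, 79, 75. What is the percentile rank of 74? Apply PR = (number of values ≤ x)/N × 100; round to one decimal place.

55.6

N = 9.
Strictly below 74: 3. Equal to 74: 2.
PR = 5/9 × 100 = 55.6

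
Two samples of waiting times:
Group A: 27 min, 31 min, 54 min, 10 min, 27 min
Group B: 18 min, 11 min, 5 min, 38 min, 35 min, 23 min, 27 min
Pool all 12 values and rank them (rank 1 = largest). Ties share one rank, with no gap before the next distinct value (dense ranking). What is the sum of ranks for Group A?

24

Sorted (descending): 54, 38, 35, 31, 27, 27, 27, 23, 18, 11, 10, 5
The 3 values of 27 share dense rank 5.
Remaining distinct values take the next consecutive integers.
Group A values → pooled ranks: 27→5, 31→4, 54→1, 10→9, 27→5
Rank sum = 5 + 4 + 1 + 9 + 5 = 24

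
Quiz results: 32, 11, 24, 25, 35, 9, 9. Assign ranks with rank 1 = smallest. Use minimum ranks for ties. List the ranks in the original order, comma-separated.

Sorted (ascending): 9, 9, 11, 24, 25, 32, 35
The 2 values of 9 occupy positions 1–2 → each gets rank 1.

6, 3, 4, 5, 7, 1, 1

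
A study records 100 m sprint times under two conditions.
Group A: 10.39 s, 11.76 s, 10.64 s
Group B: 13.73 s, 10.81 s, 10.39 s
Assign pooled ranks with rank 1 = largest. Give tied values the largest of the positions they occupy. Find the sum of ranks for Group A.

12

Sorted (descending): 13.73, 11.76, 10.81, 10.64, 10.39, 10.39
The 2 values of 10.39 occupy positions 5–6 → each gets rank 6.
Group A values → pooled ranks: 10.39→6, 11.76→2, 10.64→4
Rank sum = 6 + 2 + 4 = 12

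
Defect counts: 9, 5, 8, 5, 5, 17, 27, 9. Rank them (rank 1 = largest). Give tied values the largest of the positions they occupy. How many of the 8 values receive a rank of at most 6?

Sorted (descending): 27, 17, 9, 9, 8, 5, 5, 5
The 2 values of 9 occupy positions 3–4 → each gets rank 4.
The 3 values of 5 occupy positions 6–8 → each gets rank 8.
Ranks ≤ 6: {1, 2, 4, 4, 5} → 5 values.

5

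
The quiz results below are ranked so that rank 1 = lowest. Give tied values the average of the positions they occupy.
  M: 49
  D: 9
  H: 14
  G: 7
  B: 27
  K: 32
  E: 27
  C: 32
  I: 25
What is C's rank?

Sorted (ascending): 7, 9, 14, 25, 27, 27, 32, 32, 49
The 2 values of 27 occupy positions 5–6 → average rank (5+6)/2 = 5.5.
The 2 values of 32 occupy positions 7–8 → average rank (7+8)/2 = 7.5.
C has value 32 → rank 7.5.

7.5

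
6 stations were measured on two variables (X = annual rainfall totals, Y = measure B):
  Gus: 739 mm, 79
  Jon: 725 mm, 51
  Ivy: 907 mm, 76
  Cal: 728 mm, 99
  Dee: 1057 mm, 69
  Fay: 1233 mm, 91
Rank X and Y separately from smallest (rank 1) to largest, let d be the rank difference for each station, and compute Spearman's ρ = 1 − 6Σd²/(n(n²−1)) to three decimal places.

Ranks of variable 1: 3, 1, 4, 2, 5, 6
Ranks of variable 2: 4, 1, 3, 6, 2, 5
d = r₁ − r₂: -1, 0, 1, -4, 3, 1
d²: 1, 0, 1, 16, 9, 1; Σd² = 28
ρ = 1 − 6·28/(6·35) = 1 − 168/210 = 0.200

0.200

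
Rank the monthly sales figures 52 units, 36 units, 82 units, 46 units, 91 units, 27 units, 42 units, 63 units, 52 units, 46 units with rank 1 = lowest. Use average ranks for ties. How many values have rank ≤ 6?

5

Sorted (ascending): 27, 36, 42, 46, 46, 52, 52, 63, 82, 91
The 2 values of 46 occupy positions 4–5 → average rank (4+5)/2 = 4.5.
The 2 values of 52 occupy positions 6–7 → average rank (6+7)/2 = 6.5.
Ranks ≤ 6: {1, 2, 3, 4.5, 4.5} → 5 values.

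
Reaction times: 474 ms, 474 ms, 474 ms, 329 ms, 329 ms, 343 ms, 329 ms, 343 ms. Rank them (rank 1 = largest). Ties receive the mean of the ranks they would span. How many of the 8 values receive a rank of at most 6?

Sorted (descending): 474, 474, 474, 343, 343, 329, 329, 329
The 3 values of 474 occupy positions 1–3 → average rank 2.
The 2 values of 343 occupy positions 4–5 → average rank (4+5)/2 = 4.5.
The 3 values of 329 occupy positions 6–8 → average rank 7.
Ranks ≤ 6: {2, 2, 2, 4.5, 4.5} → 5 values.

5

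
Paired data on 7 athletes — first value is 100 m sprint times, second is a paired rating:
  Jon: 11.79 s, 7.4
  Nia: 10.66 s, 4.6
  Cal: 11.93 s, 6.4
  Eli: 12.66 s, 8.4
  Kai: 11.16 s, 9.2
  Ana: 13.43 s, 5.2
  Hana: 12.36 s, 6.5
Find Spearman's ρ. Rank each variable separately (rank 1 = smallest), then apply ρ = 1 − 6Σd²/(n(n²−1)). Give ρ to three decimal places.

Ranks of variable 1: 3, 1, 4, 6, 2, 7, 5
Ranks of variable 2: 5, 1, 3, 6, 7, 2, 4
d = r₁ − r₂: -2, 0, 1, 0, -5, 5, 1
d²: 4, 0, 1, 0, 25, 25, 1; Σd² = 56
ρ = 1 − 6·56/(7·48) = 1 − 336/336 = 0.000

0.000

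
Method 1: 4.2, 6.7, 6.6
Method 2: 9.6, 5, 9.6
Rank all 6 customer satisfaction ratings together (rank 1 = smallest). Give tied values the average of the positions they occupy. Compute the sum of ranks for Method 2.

Sorted (ascending): 4.2, 5, 6.6, 6.7, 9.6, 9.6
The 2 values of 9.6 occupy positions 5–6 → average rank (5+6)/2 = 5.5.
Method 2 values → pooled ranks: 9.6→5.5, 5→2, 9.6→5.5
Rank sum = 5.5 + 2 + 5.5 = 13

13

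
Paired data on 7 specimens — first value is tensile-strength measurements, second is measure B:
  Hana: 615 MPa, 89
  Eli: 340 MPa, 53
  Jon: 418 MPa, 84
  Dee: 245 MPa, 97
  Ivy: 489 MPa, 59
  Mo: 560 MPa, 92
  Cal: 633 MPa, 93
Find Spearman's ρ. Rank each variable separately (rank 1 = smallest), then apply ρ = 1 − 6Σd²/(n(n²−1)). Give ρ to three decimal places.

0.179

Ranks of variable 1: 6, 2, 3, 1, 4, 5, 7
Ranks of variable 2: 4, 1, 3, 7, 2, 5, 6
d = r₁ − r₂: 2, 1, 0, -6, 2, 0, 1
d²: 4, 1, 0, 36, 4, 0, 1; Σd² = 46
ρ = 1 − 6·46/(7·48) = 1 − 276/336 = 0.179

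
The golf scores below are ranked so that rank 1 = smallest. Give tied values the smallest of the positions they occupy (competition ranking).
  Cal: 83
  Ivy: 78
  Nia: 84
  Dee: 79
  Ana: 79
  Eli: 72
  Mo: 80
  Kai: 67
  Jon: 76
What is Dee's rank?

Sorted (ascending): 67, 72, 76, 78, 79, 79, 80, 83, 84
The 2 values of 79 occupy positions 5–6 → each gets rank 5.
Dee has value 79 → rank 5.

5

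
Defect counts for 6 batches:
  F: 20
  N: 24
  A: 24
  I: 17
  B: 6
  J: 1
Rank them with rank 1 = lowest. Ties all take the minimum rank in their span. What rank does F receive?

Sorted (ascending): 1, 6, 17, 20, 24, 24
The 2 values of 24 occupy positions 5–6 → each gets rank 5.
F has value 20 → rank 4.

4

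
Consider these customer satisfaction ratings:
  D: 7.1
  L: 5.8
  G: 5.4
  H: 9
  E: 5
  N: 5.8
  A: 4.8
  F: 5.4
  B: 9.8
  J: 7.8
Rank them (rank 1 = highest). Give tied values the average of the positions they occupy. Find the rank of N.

Sorted (descending): 9.8, 9, 7.8, 7.1, 5.8, 5.8, 5.4, 5.4, 5, 4.8
The 2 values of 5.8 occupy positions 5–6 → average rank (5+6)/2 = 5.5.
The 2 values of 5.4 occupy positions 7–8 → average rank (7+8)/2 = 7.5.
N has value 5.8 → rank 5.5.

5.5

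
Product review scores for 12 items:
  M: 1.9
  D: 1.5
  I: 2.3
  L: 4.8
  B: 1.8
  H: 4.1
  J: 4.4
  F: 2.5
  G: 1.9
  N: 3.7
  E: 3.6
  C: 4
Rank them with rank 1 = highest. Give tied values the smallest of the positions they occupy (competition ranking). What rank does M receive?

9

Sorted (descending): 4.8, 4.4, 4.1, 4, 3.7, 3.6, 2.5, 2.3, 1.9, 1.9, 1.8, 1.5
The 2 values of 1.9 occupy positions 9–10 → each gets rank 9.
M has value 1.9 → rank 9.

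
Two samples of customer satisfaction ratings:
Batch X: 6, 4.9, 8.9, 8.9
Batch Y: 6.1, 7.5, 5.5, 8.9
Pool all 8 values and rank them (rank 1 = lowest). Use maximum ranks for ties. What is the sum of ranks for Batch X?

20

Sorted (ascending): 4.9, 5.5, 6, 6.1, 7.5, 8.9, 8.9, 8.9
The 3 values of 8.9 occupy positions 6–8 → each gets rank 8.
Batch X values → pooled ranks: 6→3, 4.9→1, 8.9→8, 8.9→8
Rank sum = 3 + 1 + 8 + 8 = 20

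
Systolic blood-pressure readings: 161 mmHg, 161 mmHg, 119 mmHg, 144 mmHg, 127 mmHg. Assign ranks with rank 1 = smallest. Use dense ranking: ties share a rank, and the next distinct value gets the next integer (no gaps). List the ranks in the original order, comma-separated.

Sorted (ascending): 119, 127, 144, 161, 161
The 2 values of 161 share dense rank 4.
Remaining distinct values take the next consecutive integers.

4, 4, 1, 3, 2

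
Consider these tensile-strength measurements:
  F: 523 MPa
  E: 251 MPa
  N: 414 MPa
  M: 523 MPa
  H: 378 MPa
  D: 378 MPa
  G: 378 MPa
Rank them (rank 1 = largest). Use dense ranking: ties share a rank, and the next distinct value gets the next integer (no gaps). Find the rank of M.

1

Sorted (descending): 523, 523, 414, 378, 378, 378, 251
The 2 values of 523 share dense rank 1.
The 3 values of 378 share dense rank 3.
Remaining distinct values take the next consecutive integers.
M has value 523 MPa → rank 1.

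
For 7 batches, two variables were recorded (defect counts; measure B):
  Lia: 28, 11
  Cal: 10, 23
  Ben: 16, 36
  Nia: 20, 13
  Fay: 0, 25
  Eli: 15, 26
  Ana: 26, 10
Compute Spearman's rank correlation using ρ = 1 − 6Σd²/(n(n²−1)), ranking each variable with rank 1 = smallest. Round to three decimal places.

Ranks of variable 1: 7, 2, 4, 5, 1, 3, 6
Ranks of variable 2: 2, 4, 7, 3, 5, 6, 1
d = r₁ − r₂: 5, -2, -3, 2, -4, -3, 5
d²: 25, 4, 9, 4, 16, 9, 25; Σd² = 92
ρ = 1 − 6·92/(7·48) = 1 − 552/336 = -0.643

-0.643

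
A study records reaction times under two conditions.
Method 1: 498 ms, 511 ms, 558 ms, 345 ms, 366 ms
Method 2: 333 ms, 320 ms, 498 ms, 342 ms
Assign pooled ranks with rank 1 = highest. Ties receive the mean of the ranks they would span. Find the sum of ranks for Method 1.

Sorted (descending): 558, 511, 498, 498, 366, 345, 342, 333, 320
The 2 values of 498 occupy positions 3–4 → average rank (3+4)/2 = 3.5.
Method 1 values → pooled ranks: 498→3.5, 511→2, 558→1, 345→6, 366→5
Rank sum = 3.5 + 2 + 1 + 6 + 5 = 17.5

17.5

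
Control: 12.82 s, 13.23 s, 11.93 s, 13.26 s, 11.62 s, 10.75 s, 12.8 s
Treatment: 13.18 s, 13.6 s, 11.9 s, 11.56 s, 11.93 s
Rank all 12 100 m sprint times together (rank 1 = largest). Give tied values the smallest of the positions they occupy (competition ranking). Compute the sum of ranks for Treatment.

32

Sorted (descending): 13.6, 13.26, 13.23, 13.18, 12.82, 12.8, 11.93, 11.93, 11.9, 11.62, 11.56, 10.75
The 2 values of 11.93 occupy positions 7–8 → each gets rank 7.
Treatment values → pooled ranks: 13.18→4, 13.6→1, 11.9→9, 11.56→11, 11.93→7
Rank sum = 4 + 1 + 9 + 11 + 7 = 32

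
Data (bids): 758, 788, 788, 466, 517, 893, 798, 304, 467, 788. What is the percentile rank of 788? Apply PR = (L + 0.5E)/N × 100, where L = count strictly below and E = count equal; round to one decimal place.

N = 10.
Strictly below 788: 5. Equal to 788: 3.
PR = (5 + 0.5·3)/10 × 100 = 65.0

65.0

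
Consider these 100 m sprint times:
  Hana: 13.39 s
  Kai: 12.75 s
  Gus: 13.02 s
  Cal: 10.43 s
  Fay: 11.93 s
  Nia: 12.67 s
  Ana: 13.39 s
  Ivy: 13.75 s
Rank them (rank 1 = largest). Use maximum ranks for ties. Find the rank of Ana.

Sorted (descending): 13.75, 13.39, 13.39, 13.02, 12.75, 12.67, 11.93, 10.43
The 2 values of 13.39 occupy positions 2–3 → each gets rank 3.
Ana has value 13.39 s → rank 3.

3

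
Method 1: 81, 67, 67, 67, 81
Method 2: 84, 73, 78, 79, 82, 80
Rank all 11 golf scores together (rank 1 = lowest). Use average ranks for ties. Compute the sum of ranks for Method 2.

43

Sorted (ascending): 67, 67, 67, 73, 78, 79, 80, 81, 81, 82, 84
The 3 values of 67 occupy positions 1–3 → average rank 2.
The 2 values of 81 occupy positions 8–9 → average rank (8+9)/2 = 8.5.
Method 2 values → pooled ranks: 84→11, 73→4, 78→5, 79→6, 82→10, 80→7
Rank sum = 11 + 4 + 5 + 6 + 10 + 7 = 43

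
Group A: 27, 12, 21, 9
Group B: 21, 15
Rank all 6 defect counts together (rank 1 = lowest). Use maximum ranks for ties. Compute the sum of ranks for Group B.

8

Sorted (ascending): 9, 12, 15, 21, 21, 27
The 2 values of 21 occupy positions 4–5 → each gets rank 5.
Group B values → pooled ranks: 21→5, 15→3
Rank sum = 5 + 3 = 8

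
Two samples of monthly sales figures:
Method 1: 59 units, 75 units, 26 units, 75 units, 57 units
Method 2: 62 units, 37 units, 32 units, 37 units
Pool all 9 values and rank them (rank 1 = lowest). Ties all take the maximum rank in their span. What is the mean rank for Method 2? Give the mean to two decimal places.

4.25

Sorted (ascending): 26, 32, 37, 37, 57, 59, 62, 75, 75
The 2 values of 37 occupy positions 3–4 → each gets rank 4.
The 2 values of 75 occupy positions 8–9 → each gets rank 9.
Method 2 values → pooled ranks: 62→7, 37→4, 32→2, 37→4
Mean rank = (7 + 4 + 2 + 4) / 4 = 4.25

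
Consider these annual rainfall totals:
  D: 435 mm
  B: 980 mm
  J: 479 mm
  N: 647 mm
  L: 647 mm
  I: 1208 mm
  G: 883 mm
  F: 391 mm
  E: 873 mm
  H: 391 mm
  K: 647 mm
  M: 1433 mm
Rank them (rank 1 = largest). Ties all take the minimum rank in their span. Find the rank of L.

6

Sorted (descending): 1433, 1208, 980, 883, 873, 647, 647, 647, 479, 435, 391, 391
The 3 values of 647 occupy positions 6–8 → each gets rank 6.
The 2 values of 391 occupy positions 11–12 → each gets rank 11.
L has value 647 mm → rank 6.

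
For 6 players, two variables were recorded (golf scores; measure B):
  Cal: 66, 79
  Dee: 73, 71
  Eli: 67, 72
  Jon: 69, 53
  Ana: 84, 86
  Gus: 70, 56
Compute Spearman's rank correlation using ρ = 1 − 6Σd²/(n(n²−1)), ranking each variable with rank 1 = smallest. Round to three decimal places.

Ranks of variable 1: 1, 5, 2, 3, 6, 4
Ranks of variable 2: 5, 3, 4, 1, 6, 2
d = r₁ − r₂: -4, 2, -2, 2, 0, 2
d²: 16, 4, 4, 4, 0, 4; Σd² = 32
ρ = 1 − 6·32/(6·35) = 1 − 192/210 = 0.086

0.086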